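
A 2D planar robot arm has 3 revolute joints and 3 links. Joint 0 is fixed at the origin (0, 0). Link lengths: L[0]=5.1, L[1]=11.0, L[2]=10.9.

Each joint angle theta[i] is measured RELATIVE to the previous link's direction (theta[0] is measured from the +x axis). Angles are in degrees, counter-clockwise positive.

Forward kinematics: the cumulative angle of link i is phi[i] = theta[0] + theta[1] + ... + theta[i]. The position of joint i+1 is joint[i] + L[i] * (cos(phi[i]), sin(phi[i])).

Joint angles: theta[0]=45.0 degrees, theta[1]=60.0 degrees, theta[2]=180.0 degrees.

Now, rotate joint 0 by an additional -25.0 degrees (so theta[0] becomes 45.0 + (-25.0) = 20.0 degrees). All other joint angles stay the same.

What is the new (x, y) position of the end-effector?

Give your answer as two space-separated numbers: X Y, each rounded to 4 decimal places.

joint[0] = (0.0000, 0.0000)  (base)
link 0: phi[0] = 20 = 20 deg
  cos(20 deg) = 0.9397, sin(20 deg) = 0.3420
  joint[1] = (0.0000, 0.0000) + 5.1 * (0.9397, 0.3420) = (0.0000 + 4.7924, 0.0000 + 1.7443) = (4.7924, 1.7443)
link 1: phi[1] = 20 + 60 = 80 deg
  cos(80 deg) = 0.1736, sin(80 deg) = 0.9848
  joint[2] = (4.7924, 1.7443) + 11 * (0.1736, 0.9848) = (4.7924 + 1.9101, 1.7443 + 10.8329) = (6.7026, 12.5772)
link 2: phi[2] = 20 + 60 + 180 = 260 deg
  cos(260 deg) = -0.1736, sin(260 deg) = -0.9848
  joint[3] = (6.7026, 12.5772) + 10.9 * (-0.1736, -0.9848) = (6.7026 + -1.8928, 12.5772 + -10.7344) = (4.8098, 1.8428)
End effector: (4.8098, 1.8428)

Answer: 4.8098 1.8428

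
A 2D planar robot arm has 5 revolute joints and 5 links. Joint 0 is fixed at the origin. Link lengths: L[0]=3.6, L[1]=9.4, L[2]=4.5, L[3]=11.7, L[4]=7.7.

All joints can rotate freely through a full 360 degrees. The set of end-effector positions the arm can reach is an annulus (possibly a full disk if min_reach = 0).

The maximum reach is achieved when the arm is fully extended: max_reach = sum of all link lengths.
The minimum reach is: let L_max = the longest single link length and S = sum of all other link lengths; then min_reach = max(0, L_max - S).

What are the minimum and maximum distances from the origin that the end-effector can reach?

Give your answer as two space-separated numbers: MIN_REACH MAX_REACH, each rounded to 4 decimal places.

Answer: 0.0000 36.9000

Derivation:
Link lengths: [3.6, 9.4, 4.5, 11.7, 7.7]
max_reach = 3.6 + 9.4 + 4.5 + 11.7 + 7.7 = 36.9
L_max = max([3.6, 9.4, 4.5, 11.7, 7.7]) = 11.7
S (sum of others) = 36.9 - 11.7 = 25.2
min_reach = max(0, 11.7 - 25.2) = max(0, -13.5) = 0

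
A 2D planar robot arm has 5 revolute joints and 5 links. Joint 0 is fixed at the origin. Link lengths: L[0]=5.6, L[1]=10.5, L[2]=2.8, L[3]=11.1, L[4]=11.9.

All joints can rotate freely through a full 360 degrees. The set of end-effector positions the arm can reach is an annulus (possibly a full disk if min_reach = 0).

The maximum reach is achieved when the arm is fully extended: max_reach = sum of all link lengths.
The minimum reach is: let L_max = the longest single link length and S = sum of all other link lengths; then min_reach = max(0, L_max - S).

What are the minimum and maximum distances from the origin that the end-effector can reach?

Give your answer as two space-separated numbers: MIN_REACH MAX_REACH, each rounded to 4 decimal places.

Answer: 0.0000 41.9000

Derivation:
Link lengths: [5.6, 10.5, 2.8, 11.1, 11.9]
max_reach = 5.6 + 10.5 + 2.8 + 11.1 + 11.9 = 41.9
L_max = max([5.6, 10.5, 2.8, 11.1, 11.9]) = 11.9
S (sum of others) = 41.9 - 11.9 = 30
min_reach = max(0, 11.9 - 30) = max(0, -18.1) = 0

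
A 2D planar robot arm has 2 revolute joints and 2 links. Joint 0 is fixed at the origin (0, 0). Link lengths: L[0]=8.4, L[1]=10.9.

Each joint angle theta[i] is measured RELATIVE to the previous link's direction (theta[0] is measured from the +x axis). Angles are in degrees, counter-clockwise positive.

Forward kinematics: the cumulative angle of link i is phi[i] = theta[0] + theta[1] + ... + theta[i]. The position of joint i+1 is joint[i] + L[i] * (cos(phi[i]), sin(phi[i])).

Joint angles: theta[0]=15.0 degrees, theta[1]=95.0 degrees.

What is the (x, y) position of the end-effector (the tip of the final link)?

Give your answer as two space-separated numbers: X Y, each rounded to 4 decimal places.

Answer: 4.3858 12.4167

Derivation:
joint[0] = (0.0000, 0.0000)  (base)
link 0: phi[0] = 15 = 15 deg
  cos(15 deg) = 0.9659, sin(15 deg) = 0.2588
  joint[1] = (0.0000, 0.0000) + 8.4 * (0.9659, 0.2588) = (0.0000 + 8.1138, 0.0000 + 2.1741) = (8.1138, 2.1741)
link 1: phi[1] = 15 + 95 = 110 deg
  cos(110 deg) = -0.3420, sin(110 deg) = 0.9397
  joint[2] = (8.1138, 2.1741) + 10.9 * (-0.3420, 0.9397) = (8.1138 + -3.7280, 2.1741 + 10.2426) = (4.3858, 12.4167)
End effector: (4.3858, 12.4167)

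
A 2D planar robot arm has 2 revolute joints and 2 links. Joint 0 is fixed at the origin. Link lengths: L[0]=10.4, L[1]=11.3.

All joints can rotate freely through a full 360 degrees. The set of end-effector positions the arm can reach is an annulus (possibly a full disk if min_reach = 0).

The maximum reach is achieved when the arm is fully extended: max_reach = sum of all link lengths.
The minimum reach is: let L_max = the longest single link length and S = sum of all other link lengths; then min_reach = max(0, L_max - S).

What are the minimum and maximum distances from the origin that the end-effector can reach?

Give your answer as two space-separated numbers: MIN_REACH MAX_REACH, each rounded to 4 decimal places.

Link lengths: [10.4, 11.3]
max_reach = 10.4 + 11.3 = 21.7
L_max = max([10.4, 11.3]) = 11.3
S (sum of others) = 21.7 - 11.3 = 10.4
min_reach = max(0, 11.3 - 10.4) = max(0, 0.9) = 0.9

Answer: 0.9000 21.7000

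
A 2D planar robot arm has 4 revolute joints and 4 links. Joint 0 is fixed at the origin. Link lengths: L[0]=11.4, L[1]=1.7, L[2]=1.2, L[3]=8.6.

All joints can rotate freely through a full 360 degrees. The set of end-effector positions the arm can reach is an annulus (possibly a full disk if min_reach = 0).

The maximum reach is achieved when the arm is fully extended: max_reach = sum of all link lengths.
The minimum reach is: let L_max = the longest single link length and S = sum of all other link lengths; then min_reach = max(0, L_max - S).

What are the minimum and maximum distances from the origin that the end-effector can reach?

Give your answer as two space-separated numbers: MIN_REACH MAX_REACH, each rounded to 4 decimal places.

Answer: 0.0000 22.9000

Derivation:
Link lengths: [11.4, 1.7, 1.2, 8.6]
max_reach = 11.4 + 1.7 + 1.2 + 8.6 = 22.9
L_max = max([11.4, 1.7, 1.2, 8.6]) = 11.4
S (sum of others) = 22.9 - 11.4 = 11.5
min_reach = max(0, 11.4 - 11.5) = max(0, -0.1) = 0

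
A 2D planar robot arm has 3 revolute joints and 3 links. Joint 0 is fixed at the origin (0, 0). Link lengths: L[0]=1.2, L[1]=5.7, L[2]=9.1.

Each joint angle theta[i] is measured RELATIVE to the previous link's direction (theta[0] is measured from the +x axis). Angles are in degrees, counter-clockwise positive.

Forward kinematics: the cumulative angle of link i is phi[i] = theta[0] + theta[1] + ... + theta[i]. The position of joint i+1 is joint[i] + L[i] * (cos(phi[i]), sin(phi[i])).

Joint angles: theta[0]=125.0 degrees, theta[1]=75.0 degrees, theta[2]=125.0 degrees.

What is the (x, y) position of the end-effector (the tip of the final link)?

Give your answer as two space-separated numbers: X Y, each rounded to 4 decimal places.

joint[0] = (0.0000, 0.0000)  (base)
link 0: phi[0] = 125 = 125 deg
  cos(125 deg) = -0.5736, sin(125 deg) = 0.8192
  joint[1] = (0.0000, 0.0000) + 1.2 * (-0.5736, 0.8192) = (0.0000 + -0.6883, 0.0000 + 0.9830) = (-0.6883, 0.9830)
link 1: phi[1] = 125 + 75 = 200 deg
  cos(200 deg) = -0.9397, sin(200 deg) = -0.3420
  joint[2] = (-0.6883, 0.9830) + 5.7 * (-0.9397, -0.3420) = (-0.6883 + -5.3562, 0.9830 + -1.9495) = (-6.0445, -0.9665)
link 2: phi[2] = 125 + 75 + 125 = 325 deg
  cos(325 deg) = 0.8192, sin(325 deg) = -0.5736
  joint[3] = (-6.0445, -0.9665) + 9.1 * (0.8192, -0.5736) = (-6.0445 + 7.4543, -0.9665 + -5.2195) = (1.4097, -6.1861)
End effector: (1.4097, -6.1861)

Answer: 1.4097 -6.1861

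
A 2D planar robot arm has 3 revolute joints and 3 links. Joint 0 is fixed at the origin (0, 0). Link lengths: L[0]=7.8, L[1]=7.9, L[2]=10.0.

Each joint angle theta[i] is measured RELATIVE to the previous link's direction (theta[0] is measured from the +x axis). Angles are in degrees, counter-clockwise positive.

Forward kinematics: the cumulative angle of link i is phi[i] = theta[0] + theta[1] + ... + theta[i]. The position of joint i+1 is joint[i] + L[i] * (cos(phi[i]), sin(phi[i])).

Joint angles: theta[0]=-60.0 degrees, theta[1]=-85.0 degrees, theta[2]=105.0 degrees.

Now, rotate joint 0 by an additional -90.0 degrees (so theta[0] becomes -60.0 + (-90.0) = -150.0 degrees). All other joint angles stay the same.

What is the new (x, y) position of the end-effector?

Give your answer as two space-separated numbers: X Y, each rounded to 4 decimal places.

Answer: -17.7141 -5.0891

Derivation:
joint[0] = (0.0000, 0.0000)  (base)
link 0: phi[0] = -150 = -150 deg
  cos(-150 deg) = -0.8660, sin(-150 deg) = -0.5000
  joint[1] = (0.0000, 0.0000) + 7.8 * (-0.8660, -0.5000) = (0.0000 + -6.7550, 0.0000 + -3.9000) = (-6.7550, -3.9000)
link 1: phi[1] = -150 + -85 = -235 deg
  cos(-235 deg) = -0.5736, sin(-235 deg) = 0.8192
  joint[2] = (-6.7550, -3.9000) + 7.9 * (-0.5736, 0.8192) = (-6.7550 + -4.5313, -3.9000 + 6.4713) = (-11.2863, 2.5713)
link 2: phi[2] = -150 + -85 + 105 = -130 deg
  cos(-130 deg) = -0.6428, sin(-130 deg) = -0.7660
  joint[3] = (-11.2863, 2.5713) + 10 * (-0.6428, -0.7660) = (-11.2863 + -6.4279, 2.5713 + -7.6604) = (-17.7141, -5.0891)
End effector: (-17.7141, -5.0891)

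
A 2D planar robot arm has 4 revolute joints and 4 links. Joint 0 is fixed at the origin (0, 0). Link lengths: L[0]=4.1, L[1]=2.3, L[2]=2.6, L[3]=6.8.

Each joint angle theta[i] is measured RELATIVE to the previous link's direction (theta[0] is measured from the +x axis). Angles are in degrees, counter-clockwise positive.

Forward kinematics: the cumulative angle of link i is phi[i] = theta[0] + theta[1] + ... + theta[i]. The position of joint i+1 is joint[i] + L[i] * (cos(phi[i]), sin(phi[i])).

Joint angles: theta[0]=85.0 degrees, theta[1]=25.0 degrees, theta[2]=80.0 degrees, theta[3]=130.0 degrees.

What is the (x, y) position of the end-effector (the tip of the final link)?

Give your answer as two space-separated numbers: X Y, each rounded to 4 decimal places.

joint[0] = (0.0000, 0.0000)  (base)
link 0: phi[0] = 85 = 85 deg
  cos(85 deg) = 0.0872, sin(85 deg) = 0.9962
  joint[1] = (0.0000, 0.0000) + 4.1 * (0.0872, 0.9962) = (0.0000 + 0.3573, 0.0000 + 4.0844) = (0.3573, 4.0844)
link 1: phi[1] = 85 + 25 = 110 deg
  cos(110 deg) = -0.3420, sin(110 deg) = 0.9397
  joint[2] = (0.3573, 4.0844) + 2.3 * (-0.3420, 0.9397) = (0.3573 + -0.7866, 4.0844 + 2.1613) = (-0.4293, 6.2457)
link 2: phi[2] = 85 + 25 + 80 = 190 deg
  cos(190 deg) = -0.9848, sin(190 deg) = -0.1736
  joint[3] = (-0.4293, 6.2457) + 2.6 * (-0.9848, -0.1736) = (-0.4293 + -2.5605, 6.2457 + -0.4515) = (-2.9898, 5.7942)
link 3: phi[3] = 85 + 25 + 80 + 130 = 320 deg
  cos(320 deg) = 0.7660, sin(320 deg) = -0.6428
  joint[4] = (-2.9898, 5.7942) + 6.8 * (0.7660, -0.6428) = (-2.9898 + 5.2091, 5.7942 + -4.3710) = (2.2193, 1.4233)
End effector: (2.2193, 1.4233)

Answer: 2.2193 1.4233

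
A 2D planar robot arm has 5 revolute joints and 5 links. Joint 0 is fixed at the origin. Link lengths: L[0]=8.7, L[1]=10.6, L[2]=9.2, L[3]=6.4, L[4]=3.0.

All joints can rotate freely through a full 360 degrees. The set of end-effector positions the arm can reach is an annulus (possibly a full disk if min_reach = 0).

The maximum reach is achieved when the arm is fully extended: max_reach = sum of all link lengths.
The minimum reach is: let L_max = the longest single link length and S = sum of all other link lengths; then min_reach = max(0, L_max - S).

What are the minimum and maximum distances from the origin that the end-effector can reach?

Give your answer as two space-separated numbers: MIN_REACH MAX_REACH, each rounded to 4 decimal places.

Answer: 0.0000 37.9000

Derivation:
Link lengths: [8.7, 10.6, 9.2, 6.4, 3.0]
max_reach = 8.7 + 10.6 + 9.2 + 6.4 + 3 = 37.9
L_max = max([8.7, 10.6, 9.2, 6.4, 3.0]) = 10.6
S (sum of others) = 37.9 - 10.6 = 27.3
min_reach = max(0, 10.6 - 27.3) = max(0, -16.7) = 0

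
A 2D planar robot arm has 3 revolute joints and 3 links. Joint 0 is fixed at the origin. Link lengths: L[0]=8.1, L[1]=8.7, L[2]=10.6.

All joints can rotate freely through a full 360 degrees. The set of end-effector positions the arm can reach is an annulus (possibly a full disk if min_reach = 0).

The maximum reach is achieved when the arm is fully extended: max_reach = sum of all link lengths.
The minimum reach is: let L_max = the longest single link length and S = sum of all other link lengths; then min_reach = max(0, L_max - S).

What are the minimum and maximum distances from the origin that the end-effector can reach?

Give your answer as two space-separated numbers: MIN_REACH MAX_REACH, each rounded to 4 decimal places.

Link lengths: [8.1, 8.7, 10.6]
max_reach = 8.1 + 8.7 + 10.6 = 27.4
L_max = max([8.1, 8.7, 10.6]) = 10.6
S (sum of others) = 27.4 - 10.6 = 16.8
min_reach = max(0, 10.6 - 16.8) = max(0, -6.2) = 0

Answer: 0.0000 27.4000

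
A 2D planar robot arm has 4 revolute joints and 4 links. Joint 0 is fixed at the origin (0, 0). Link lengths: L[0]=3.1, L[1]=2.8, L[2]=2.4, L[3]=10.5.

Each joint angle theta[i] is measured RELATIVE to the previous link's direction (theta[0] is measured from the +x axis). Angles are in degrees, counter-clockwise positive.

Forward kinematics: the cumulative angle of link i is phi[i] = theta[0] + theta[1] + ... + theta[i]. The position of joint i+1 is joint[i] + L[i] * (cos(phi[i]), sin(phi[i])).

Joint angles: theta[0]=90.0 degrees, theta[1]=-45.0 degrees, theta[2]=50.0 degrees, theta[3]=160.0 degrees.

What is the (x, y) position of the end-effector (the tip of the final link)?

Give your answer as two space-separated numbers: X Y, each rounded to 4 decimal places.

Answer: -0.9469 -2.6715

Derivation:
joint[0] = (0.0000, 0.0000)  (base)
link 0: phi[0] = 90 = 90 deg
  cos(90 deg) = 0.0000, sin(90 deg) = 1.0000
  joint[1] = (0.0000, 0.0000) + 3.1 * (0.0000, 1.0000) = (0.0000 + 0.0000, 0.0000 + 3.1000) = (0.0000, 3.1000)
link 1: phi[1] = 90 + -45 = 45 deg
  cos(45 deg) = 0.7071, sin(45 deg) = 0.7071
  joint[2] = (0.0000, 3.1000) + 2.8 * (0.7071, 0.7071) = (0.0000 + 1.9799, 3.1000 + 1.9799) = (1.9799, 5.0799)
link 2: phi[2] = 90 + -45 + 50 = 95 deg
  cos(95 deg) = -0.0872, sin(95 deg) = 0.9962
  joint[3] = (1.9799, 5.0799) + 2.4 * (-0.0872, 0.9962) = (1.9799 + -0.2092, 5.0799 + 2.3909) = (1.7707, 7.4708)
link 3: phi[3] = 90 + -45 + 50 + 160 = 255 deg
  cos(255 deg) = -0.2588, sin(255 deg) = -0.9659
  joint[4] = (1.7707, 7.4708) + 10.5 * (-0.2588, -0.9659) = (1.7707 + -2.7176, 7.4708 + -10.1422) = (-0.9469, -2.6715)
End effector: (-0.9469, -2.6715)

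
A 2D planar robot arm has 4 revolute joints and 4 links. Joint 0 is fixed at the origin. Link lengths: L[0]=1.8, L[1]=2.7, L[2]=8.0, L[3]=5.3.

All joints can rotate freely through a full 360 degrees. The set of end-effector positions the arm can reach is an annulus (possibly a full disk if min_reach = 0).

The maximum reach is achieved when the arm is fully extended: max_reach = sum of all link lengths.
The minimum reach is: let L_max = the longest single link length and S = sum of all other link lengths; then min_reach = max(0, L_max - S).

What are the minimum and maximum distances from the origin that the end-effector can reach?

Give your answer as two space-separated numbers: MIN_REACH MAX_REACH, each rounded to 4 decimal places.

Link lengths: [1.8, 2.7, 8.0, 5.3]
max_reach = 1.8 + 2.7 + 8 + 5.3 = 17.8
L_max = max([1.8, 2.7, 8.0, 5.3]) = 8
S (sum of others) = 17.8 - 8 = 9.8
min_reach = max(0, 8 - 9.8) = max(0, -1.8) = 0

Answer: 0.0000 17.8000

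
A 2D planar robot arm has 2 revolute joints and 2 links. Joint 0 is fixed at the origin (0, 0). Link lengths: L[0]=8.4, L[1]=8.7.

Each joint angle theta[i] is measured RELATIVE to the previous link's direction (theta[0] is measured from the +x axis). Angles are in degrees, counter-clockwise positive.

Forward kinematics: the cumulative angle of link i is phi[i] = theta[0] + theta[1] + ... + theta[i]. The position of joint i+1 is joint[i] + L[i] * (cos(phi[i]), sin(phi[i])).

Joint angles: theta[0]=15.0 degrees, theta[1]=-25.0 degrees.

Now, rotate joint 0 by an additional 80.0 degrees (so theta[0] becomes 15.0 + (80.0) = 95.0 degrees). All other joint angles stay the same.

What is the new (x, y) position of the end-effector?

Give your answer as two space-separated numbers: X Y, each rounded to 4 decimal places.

Answer: 2.2435 16.5434

Derivation:
joint[0] = (0.0000, 0.0000)  (base)
link 0: phi[0] = 95 = 95 deg
  cos(95 deg) = -0.0872, sin(95 deg) = 0.9962
  joint[1] = (0.0000, 0.0000) + 8.4 * (-0.0872, 0.9962) = (0.0000 + -0.7321, 0.0000 + 8.3680) = (-0.7321, 8.3680)
link 1: phi[1] = 95 + -25 = 70 deg
  cos(70 deg) = 0.3420, sin(70 deg) = 0.9397
  joint[2] = (-0.7321, 8.3680) + 8.7 * (0.3420, 0.9397) = (-0.7321 + 2.9756, 8.3680 + 8.1753) = (2.2435, 16.5434)
End effector: (2.2435, 16.5434)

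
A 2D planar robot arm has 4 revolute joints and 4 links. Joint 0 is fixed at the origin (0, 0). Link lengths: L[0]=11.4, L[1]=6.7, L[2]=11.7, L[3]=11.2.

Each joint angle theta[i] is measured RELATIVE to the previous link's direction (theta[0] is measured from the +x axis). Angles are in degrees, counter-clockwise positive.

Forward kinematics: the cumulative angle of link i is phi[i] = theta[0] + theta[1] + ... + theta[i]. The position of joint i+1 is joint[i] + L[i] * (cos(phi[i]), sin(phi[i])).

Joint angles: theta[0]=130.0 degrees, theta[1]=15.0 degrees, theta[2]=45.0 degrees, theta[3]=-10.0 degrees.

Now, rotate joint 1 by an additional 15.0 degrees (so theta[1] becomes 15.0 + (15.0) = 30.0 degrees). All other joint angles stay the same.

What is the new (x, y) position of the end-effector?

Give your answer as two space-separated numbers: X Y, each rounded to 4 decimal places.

Answer: -35.0459 3.1810

Derivation:
joint[0] = (0.0000, 0.0000)  (base)
link 0: phi[0] = 130 = 130 deg
  cos(130 deg) = -0.6428, sin(130 deg) = 0.7660
  joint[1] = (0.0000, 0.0000) + 11.4 * (-0.6428, 0.7660) = (0.0000 + -7.3278, 0.0000 + 8.7329) = (-7.3278, 8.7329)
link 1: phi[1] = 130 + 30 = 160 deg
  cos(160 deg) = -0.9397, sin(160 deg) = 0.3420
  joint[2] = (-7.3278, 8.7329) + 6.7 * (-0.9397, 0.3420) = (-7.3278 + -6.2959, 8.7329 + 2.2915) = (-13.6237, 11.0244)
link 2: phi[2] = 130 + 30 + 45 = 205 deg
  cos(205 deg) = -0.9063, sin(205 deg) = -0.4226
  joint[3] = (-13.6237, 11.0244) + 11.7 * (-0.9063, -0.4226) = (-13.6237 + -10.6038, 11.0244 + -4.9446) = (-24.2275, 6.0798)
link 3: phi[3] = 130 + 30 + 45 + -10 = 195 deg
  cos(195 deg) = -0.9659, sin(195 deg) = -0.2588
  joint[4] = (-24.2275, 6.0798) + 11.2 * (-0.9659, -0.2588) = (-24.2275 + -10.8184, 6.0798 + -2.8988) = (-35.0459, 3.1810)
End effector: (-35.0459, 3.1810)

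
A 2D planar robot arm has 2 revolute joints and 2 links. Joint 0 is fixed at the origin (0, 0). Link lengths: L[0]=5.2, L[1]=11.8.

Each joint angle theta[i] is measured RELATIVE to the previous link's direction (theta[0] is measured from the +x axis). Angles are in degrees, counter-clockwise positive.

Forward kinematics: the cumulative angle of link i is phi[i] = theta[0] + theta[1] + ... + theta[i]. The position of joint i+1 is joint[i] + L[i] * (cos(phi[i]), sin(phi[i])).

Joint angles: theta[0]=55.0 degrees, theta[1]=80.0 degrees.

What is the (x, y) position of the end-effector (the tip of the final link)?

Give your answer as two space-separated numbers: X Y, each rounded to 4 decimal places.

Answer: -5.3613 12.6035

Derivation:
joint[0] = (0.0000, 0.0000)  (base)
link 0: phi[0] = 55 = 55 deg
  cos(55 deg) = 0.5736, sin(55 deg) = 0.8192
  joint[1] = (0.0000, 0.0000) + 5.2 * (0.5736, 0.8192) = (0.0000 + 2.9826, 0.0000 + 4.2596) = (2.9826, 4.2596)
link 1: phi[1] = 55 + 80 = 135 deg
  cos(135 deg) = -0.7071, sin(135 deg) = 0.7071
  joint[2] = (2.9826, 4.2596) + 11.8 * (-0.7071, 0.7071) = (2.9826 + -8.3439, 4.2596 + 8.3439) = (-5.3613, 12.6035)
End effector: (-5.3613, 12.6035)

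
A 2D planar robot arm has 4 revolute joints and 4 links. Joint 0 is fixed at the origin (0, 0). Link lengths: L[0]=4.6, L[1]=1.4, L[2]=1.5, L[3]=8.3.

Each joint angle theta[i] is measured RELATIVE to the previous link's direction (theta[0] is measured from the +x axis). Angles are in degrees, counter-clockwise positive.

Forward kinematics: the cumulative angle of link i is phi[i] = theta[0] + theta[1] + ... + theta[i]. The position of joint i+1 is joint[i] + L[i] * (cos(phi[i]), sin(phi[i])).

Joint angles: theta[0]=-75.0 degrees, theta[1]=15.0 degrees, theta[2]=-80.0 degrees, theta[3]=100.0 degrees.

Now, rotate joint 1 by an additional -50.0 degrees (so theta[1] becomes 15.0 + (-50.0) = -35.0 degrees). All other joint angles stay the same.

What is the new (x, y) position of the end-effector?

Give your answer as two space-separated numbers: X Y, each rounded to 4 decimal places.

joint[0] = (0.0000, 0.0000)  (base)
link 0: phi[0] = -75 = -75 deg
  cos(-75 deg) = 0.2588, sin(-75 deg) = -0.9659
  joint[1] = (0.0000, 0.0000) + 4.6 * (0.2588, -0.9659) = (0.0000 + 1.1906, 0.0000 + -4.4433) = (1.1906, -4.4433)
link 1: phi[1] = -75 + -35 = -110 deg
  cos(-110 deg) = -0.3420, sin(-110 deg) = -0.9397
  joint[2] = (1.1906, -4.4433) + 1.4 * (-0.3420, -0.9397) = (1.1906 + -0.4788, -4.4433 + -1.3156) = (0.7117, -5.7588)
link 2: phi[2] = -75 + -35 + -80 = -190 deg
  cos(-190 deg) = -0.9848, sin(-190 deg) = 0.1736
  joint[3] = (0.7117, -5.7588) + 1.5 * (-0.9848, 0.1736) = (0.7117 + -1.4772, -5.7588 + 0.2605) = (-0.7655, -5.4984)
link 3: phi[3] = -75 + -35 + -80 + 100 = -90 deg
  cos(-90 deg) = 0.0000, sin(-90 deg) = -1.0000
  joint[4] = (-0.7655, -5.4984) + 8.3 * (0.0000, -1.0000) = (-0.7655 + 0.0000, -5.4984 + -8.3000) = (-0.7655, -13.7984)
End effector: (-0.7655, -13.7984)

Answer: -0.7655 -13.7984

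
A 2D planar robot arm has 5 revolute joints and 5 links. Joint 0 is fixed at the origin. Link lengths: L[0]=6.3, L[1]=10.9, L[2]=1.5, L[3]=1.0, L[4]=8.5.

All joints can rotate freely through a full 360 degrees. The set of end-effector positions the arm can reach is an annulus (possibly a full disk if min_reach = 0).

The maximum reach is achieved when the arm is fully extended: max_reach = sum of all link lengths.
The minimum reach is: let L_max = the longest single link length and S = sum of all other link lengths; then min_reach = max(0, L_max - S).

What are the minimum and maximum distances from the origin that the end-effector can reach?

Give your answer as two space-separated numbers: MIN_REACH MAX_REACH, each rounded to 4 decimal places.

Link lengths: [6.3, 10.9, 1.5, 1.0, 8.5]
max_reach = 6.3 + 10.9 + 1.5 + 1 + 8.5 = 28.2
L_max = max([6.3, 10.9, 1.5, 1.0, 8.5]) = 10.9
S (sum of others) = 28.2 - 10.9 = 17.3
min_reach = max(0, 10.9 - 17.3) = max(0, -6.4) = 0

Answer: 0.0000 28.2000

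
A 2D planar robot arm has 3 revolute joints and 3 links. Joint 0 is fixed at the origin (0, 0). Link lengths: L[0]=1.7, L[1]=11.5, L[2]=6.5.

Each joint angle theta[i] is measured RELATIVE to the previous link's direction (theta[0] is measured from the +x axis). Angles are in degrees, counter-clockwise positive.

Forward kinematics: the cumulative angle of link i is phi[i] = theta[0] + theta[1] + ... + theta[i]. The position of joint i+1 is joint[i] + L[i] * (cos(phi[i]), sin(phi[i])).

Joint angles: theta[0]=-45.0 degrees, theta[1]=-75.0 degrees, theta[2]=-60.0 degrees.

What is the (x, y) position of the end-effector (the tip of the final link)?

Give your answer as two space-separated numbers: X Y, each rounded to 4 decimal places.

Answer: -11.0479 -11.1614

Derivation:
joint[0] = (0.0000, 0.0000)  (base)
link 0: phi[0] = -45 = -45 deg
  cos(-45 deg) = 0.7071, sin(-45 deg) = -0.7071
  joint[1] = (0.0000, 0.0000) + 1.7 * (0.7071, -0.7071) = (0.0000 + 1.2021, 0.0000 + -1.2021) = (1.2021, -1.2021)
link 1: phi[1] = -45 + -75 = -120 deg
  cos(-120 deg) = -0.5000, sin(-120 deg) = -0.8660
  joint[2] = (1.2021, -1.2021) + 11.5 * (-0.5000, -0.8660) = (1.2021 + -5.7500, -1.2021 + -9.9593) = (-4.5479, -11.1614)
link 2: phi[2] = -45 + -75 + -60 = -180 deg
  cos(-180 deg) = -1.0000, sin(-180 deg) = -0.0000
  joint[3] = (-4.5479, -11.1614) + 6.5 * (-1.0000, -0.0000) = (-4.5479 + -6.5000, -11.1614 + -0.0000) = (-11.0479, -11.1614)
End effector: (-11.0479, -11.1614)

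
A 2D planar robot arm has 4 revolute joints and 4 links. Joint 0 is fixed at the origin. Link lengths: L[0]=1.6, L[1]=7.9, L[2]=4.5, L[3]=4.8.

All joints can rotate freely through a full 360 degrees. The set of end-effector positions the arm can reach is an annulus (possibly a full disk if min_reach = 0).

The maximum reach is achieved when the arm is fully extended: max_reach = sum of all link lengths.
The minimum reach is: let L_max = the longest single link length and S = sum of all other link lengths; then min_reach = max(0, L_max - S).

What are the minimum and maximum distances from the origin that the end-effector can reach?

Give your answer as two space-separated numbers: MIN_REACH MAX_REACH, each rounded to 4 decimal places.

Answer: 0.0000 18.8000

Derivation:
Link lengths: [1.6, 7.9, 4.5, 4.8]
max_reach = 1.6 + 7.9 + 4.5 + 4.8 = 18.8
L_max = max([1.6, 7.9, 4.5, 4.8]) = 7.9
S (sum of others) = 18.8 - 7.9 = 10.9
min_reach = max(0, 7.9 - 10.9) = max(0, -3) = 0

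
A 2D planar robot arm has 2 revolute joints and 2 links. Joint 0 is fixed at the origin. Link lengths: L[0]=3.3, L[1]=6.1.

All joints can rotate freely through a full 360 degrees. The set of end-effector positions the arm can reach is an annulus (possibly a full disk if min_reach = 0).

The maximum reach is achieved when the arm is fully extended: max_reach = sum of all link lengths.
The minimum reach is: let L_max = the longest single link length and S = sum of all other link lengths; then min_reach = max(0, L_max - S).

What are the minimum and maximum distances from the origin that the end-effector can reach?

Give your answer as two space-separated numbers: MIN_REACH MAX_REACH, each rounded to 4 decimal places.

Link lengths: [3.3, 6.1]
max_reach = 3.3 + 6.1 = 9.4
L_max = max([3.3, 6.1]) = 6.1
S (sum of others) = 9.4 - 6.1 = 3.3
min_reach = max(0, 6.1 - 3.3) = max(0, 2.8) = 2.8

Answer: 2.8000 9.4000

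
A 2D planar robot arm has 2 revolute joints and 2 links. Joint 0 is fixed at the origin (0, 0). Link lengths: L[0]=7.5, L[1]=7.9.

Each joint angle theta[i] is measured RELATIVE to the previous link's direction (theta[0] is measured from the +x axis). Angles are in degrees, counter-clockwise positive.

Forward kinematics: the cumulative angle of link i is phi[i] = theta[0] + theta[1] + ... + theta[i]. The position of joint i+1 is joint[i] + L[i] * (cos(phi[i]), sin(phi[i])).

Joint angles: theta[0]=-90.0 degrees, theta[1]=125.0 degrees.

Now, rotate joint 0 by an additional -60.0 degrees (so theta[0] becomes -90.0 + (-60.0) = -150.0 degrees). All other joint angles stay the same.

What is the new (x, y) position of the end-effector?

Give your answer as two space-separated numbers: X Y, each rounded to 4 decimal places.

Answer: 0.6646 -7.0887

Derivation:
joint[0] = (0.0000, 0.0000)  (base)
link 0: phi[0] = -150 = -150 deg
  cos(-150 deg) = -0.8660, sin(-150 deg) = -0.5000
  joint[1] = (0.0000, 0.0000) + 7.5 * (-0.8660, -0.5000) = (0.0000 + -6.4952, 0.0000 + -3.7500) = (-6.4952, -3.7500)
link 1: phi[1] = -150 + 125 = -25 deg
  cos(-25 deg) = 0.9063, sin(-25 deg) = -0.4226
  joint[2] = (-6.4952, -3.7500) + 7.9 * (0.9063, -0.4226) = (-6.4952 + 7.1598, -3.7500 + -3.3387) = (0.6646, -7.0887)
End effector: (0.6646, -7.0887)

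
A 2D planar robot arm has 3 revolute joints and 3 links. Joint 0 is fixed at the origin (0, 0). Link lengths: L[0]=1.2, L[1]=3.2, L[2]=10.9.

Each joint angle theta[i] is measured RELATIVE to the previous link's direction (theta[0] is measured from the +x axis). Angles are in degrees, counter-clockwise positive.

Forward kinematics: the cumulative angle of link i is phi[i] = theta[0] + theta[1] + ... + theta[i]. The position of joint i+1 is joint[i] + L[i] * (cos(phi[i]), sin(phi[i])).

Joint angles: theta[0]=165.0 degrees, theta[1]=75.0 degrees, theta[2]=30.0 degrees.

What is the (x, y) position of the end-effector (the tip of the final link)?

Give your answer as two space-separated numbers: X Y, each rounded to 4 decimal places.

joint[0] = (0.0000, 0.0000)  (base)
link 0: phi[0] = 165 = 165 deg
  cos(165 deg) = -0.9659, sin(165 deg) = 0.2588
  joint[1] = (0.0000, 0.0000) + 1.2 * (-0.9659, 0.2588) = (0.0000 + -1.1591, 0.0000 + 0.3106) = (-1.1591, 0.3106)
link 1: phi[1] = 165 + 75 = 240 deg
  cos(240 deg) = -0.5000, sin(240 deg) = -0.8660
  joint[2] = (-1.1591, 0.3106) + 3.2 * (-0.5000, -0.8660) = (-1.1591 + -1.6000, 0.3106 + -2.7713) = (-2.7591, -2.4607)
link 2: phi[2] = 165 + 75 + 30 = 270 deg
  cos(270 deg) = -0.0000, sin(270 deg) = -1.0000
  joint[3] = (-2.7591, -2.4607) + 10.9 * (-0.0000, -1.0000) = (-2.7591 + -0.0000, -2.4607 + -10.9000) = (-2.7591, -13.3607)
End effector: (-2.7591, -13.3607)

Answer: -2.7591 -13.3607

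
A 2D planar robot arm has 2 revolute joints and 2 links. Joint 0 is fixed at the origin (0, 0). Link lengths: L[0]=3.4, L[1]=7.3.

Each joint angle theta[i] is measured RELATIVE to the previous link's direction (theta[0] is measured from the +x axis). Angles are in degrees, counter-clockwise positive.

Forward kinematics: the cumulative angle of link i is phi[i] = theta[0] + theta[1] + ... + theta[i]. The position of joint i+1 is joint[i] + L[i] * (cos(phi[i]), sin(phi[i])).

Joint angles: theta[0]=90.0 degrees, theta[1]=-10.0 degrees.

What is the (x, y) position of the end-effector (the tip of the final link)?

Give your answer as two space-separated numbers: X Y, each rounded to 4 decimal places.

joint[0] = (0.0000, 0.0000)  (base)
link 0: phi[0] = 90 = 90 deg
  cos(90 deg) = 0.0000, sin(90 deg) = 1.0000
  joint[1] = (0.0000, 0.0000) + 3.4 * (0.0000, 1.0000) = (0.0000 + 0.0000, 0.0000 + 3.4000) = (0.0000, 3.4000)
link 1: phi[1] = 90 + -10 = 80 deg
  cos(80 deg) = 0.1736, sin(80 deg) = 0.9848
  joint[2] = (0.0000, 3.4000) + 7.3 * (0.1736, 0.9848) = (0.0000 + 1.2676, 3.4000 + 7.1891) = (1.2676, 10.5891)
End effector: (1.2676, 10.5891)

Answer: 1.2676 10.5891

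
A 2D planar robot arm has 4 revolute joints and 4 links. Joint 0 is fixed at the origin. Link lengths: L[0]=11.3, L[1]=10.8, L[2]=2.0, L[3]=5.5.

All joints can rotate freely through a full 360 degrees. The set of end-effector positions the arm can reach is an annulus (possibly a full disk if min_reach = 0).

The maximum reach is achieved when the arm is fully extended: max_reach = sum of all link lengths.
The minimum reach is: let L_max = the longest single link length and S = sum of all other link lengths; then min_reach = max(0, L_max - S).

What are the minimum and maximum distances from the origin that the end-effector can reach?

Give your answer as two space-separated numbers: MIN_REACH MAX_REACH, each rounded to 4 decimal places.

Answer: 0.0000 29.6000

Derivation:
Link lengths: [11.3, 10.8, 2.0, 5.5]
max_reach = 11.3 + 10.8 + 2 + 5.5 = 29.6
L_max = max([11.3, 10.8, 2.0, 5.5]) = 11.3
S (sum of others) = 29.6 - 11.3 = 18.3
min_reach = max(0, 11.3 - 18.3) = max(0, -7) = 0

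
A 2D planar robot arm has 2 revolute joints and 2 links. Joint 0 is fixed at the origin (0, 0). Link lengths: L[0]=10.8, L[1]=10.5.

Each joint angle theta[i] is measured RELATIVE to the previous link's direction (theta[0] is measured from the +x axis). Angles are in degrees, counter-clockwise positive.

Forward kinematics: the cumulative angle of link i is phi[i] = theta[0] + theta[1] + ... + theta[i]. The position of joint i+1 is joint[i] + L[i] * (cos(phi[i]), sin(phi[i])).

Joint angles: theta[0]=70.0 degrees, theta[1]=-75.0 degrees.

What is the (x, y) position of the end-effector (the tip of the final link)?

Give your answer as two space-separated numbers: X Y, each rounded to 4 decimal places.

Answer: 14.1539 9.2335

Derivation:
joint[0] = (0.0000, 0.0000)  (base)
link 0: phi[0] = 70 = 70 deg
  cos(70 deg) = 0.3420, sin(70 deg) = 0.9397
  joint[1] = (0.0000, 0.0000) + 10.8 * (0.3420, 0.9397) = (0.0000 + 3.6938, 0.0000 + 10.1487) = (3.6938, 10.1487)
link 1: phi[1] = 70 + -75 = -5 deg
  cos(-5 deg) = 0.9962, sin(-5 deg) = -0.0872
  joint[2] = (3.6938, 10.1487) + 10.5 * (0.9962, -0.0872) = (3.6938 + 10.4600, 10.1487 + -0.9151) = (14.1539, 9.2335)
End effector: (14.1539, 9.2335)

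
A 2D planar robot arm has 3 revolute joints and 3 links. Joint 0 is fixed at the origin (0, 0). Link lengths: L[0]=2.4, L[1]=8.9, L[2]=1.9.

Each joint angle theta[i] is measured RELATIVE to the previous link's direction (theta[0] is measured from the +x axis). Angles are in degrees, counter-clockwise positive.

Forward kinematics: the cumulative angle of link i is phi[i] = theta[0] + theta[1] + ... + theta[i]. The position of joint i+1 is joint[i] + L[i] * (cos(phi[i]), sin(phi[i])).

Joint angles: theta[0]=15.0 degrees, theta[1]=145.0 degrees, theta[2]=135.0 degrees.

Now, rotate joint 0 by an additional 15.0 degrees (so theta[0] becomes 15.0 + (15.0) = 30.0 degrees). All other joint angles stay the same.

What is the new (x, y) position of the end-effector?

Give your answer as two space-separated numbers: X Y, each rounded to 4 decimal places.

joint[0] = (0.0000, 0.0000)  (base)
link 0: phi[0] = 30 = 30 deg
  cos(30 deg) = 0.8660, sin(30 deg) = 0.5000
  joint[1] = (0.0000, 0.0000) + 2.4 * (0.8660, 0.5000) = (0.0000 + 2.0785, 0.0000 + 1.2000) = (2.0785, 1.2000)
link 1: phi[1] = 30 + 145 = 175 deg
  cos(175 deg) = -0.9962, sin(175 deg) = 0.0872
  joint[2] = (2.0785, 1.2000) + 8.9 * (-0.9962, 0.0872) = (2.0785 + -8.8661, 1.2000 + 0.7757) = (-6.7877, 1.9757)
link 2: phi[2] = 30 + 145 + 135 = 310 deg
  cos(310 deg) = 0.6428, sin(310 deg) = -0.7660
  joint[3] = (-6.7877, 1.9757) + 1.9 * (0.6428, -0.7660) = (-6.7877 + 1.2213, 1.9757 + -1.4555) = (-5.5664, 0.5202)
End effector: (-5.5664, 0.5202)

Answer: -5.5664 0.5202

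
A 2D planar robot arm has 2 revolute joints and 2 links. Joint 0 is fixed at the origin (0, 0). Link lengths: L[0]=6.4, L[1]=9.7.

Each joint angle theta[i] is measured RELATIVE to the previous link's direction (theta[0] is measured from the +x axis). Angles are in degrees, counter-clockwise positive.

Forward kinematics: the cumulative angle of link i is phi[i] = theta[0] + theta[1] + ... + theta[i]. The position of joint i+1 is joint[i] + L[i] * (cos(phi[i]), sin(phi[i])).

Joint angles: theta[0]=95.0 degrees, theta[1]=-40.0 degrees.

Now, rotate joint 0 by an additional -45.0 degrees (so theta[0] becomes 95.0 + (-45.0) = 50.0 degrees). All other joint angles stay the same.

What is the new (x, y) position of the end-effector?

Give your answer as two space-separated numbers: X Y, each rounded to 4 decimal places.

Answer: 13.6665 6.5871

Derivation:
joint[0] = (0.0000, 0.0000)  (base)
link 0: phi[0] = 50 = 50 deg
  cos(50 deg) = 0.6428, sin(50 deg) = 0.7660
  joint[1] = (0.0000, 0.0000) + 6.4 * (0.6428, 0.7660) = (0.0000 + 4.1138, 0.0000 + 4.9027) = (4.1138, 4.9027)
link 1: phi[1] = 50 + -40 = 10 deg
  cos(10 deg) = 0.9848, sin(10 deg) = 0.1736
  joint[2] = (4.1138, 4.9027) + 9.7 * (0.9848, 0.1736) = (4.1138 + 9.5526, 4.9027 + 1.6844) = (13.6665, 6.5871)
End effector: (13.6665, 6.5871)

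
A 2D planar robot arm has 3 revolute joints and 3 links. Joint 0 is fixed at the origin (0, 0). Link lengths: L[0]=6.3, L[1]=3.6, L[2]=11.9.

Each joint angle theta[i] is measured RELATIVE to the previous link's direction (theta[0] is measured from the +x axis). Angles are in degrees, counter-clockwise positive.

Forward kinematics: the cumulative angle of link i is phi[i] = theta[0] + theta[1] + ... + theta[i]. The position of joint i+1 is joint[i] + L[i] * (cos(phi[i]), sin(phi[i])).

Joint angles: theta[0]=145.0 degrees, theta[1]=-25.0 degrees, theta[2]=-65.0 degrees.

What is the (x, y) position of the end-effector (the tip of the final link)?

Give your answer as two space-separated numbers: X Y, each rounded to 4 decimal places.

joint[0] = (0.0000, 0.0000)  (base)
link 0: phi[0] = 145 = 145 deg
  cos(145 deg) = -0.8192, sin(145 deg) = 0.5736
  joint[1] = (0.0000, 0.0000) + 6.3 * (-0.8192, 0.5736) = (0.0000 + -5.1607, 0.0000 + 3.6135) = (-5.1607, 3.6135)
link 1: phi[1] = 145 + -25 = 120 deg
  cos(120 deg) = -0.5000, sin(120 deg) = 0.8660
  joint[2] = (-5.1607, 3.6135) + 3.6 * (-0.5000, 0.8660) = (-5.1607 + -1.8000, 3.6135 + 3.1177) = (-6.9607, 6.7312)
link 2: phi[2] = 145 + -25 + -65 = 55 deg
  cos(55 deg) = 0.5736, sin(55 deg) = 0.8192
  joint[3] = (-6.9607, 6.7312) + 11.9 * (0.5736, 0.8192) = (-6.9607 + 6.8256, 6.7312 + 9.7479) = (-0.1351, 16.4791)
End effector: (-0.1351, 16.4791)

Answer: -0.1351 16.4791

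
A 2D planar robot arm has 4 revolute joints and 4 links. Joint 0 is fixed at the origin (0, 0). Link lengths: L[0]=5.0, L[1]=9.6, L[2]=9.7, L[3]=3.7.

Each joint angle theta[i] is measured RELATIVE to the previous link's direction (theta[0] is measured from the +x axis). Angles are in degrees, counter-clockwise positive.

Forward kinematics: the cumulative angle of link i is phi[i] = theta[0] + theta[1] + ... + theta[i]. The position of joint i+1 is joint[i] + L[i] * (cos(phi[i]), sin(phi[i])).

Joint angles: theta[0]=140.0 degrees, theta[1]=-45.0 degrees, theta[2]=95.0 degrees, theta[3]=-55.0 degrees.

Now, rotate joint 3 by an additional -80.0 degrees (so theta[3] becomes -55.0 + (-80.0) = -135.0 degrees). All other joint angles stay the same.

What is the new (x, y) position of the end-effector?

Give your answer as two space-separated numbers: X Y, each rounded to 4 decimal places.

Answer: -12.0973 14.1239

Derivation:
joint[0] = (0.0000, 0.0000)  (base)
link 0: phi[0] = 140 = 140 deg
  cos(140 deg) = -0.7660, sin(140 deg) = 0.6428
  joint[1] = (0.0000, 0.0000) + 5 * (-0.7660, 0.6428) = (0.0000 + -3.8302, 0.0000 + 3.2139) = (-3.8302, 3.2139)
link 1: phi[1] = 140 + -45 = 95 deg
  cos(95 deg) = -0.0872, sin(95 deg) = 0.9962
  joint[2] = (-3.8302, 3.2139) + 9.6 * (-0.0872, 0.9962) = (-3.8302 + -0.8367, 3.2139 + 9.5635) = (-4.6669, 12.7774)
link 2: phi[2] = 140 + -45 + 95 = 190 deg
  cos(190 deg) = -0.9848, sin(190 deg) = -0.1736
  joint[3] = (-4.6669, 12.7774) + 9.7 * (-0.9848, -0.1736) = (-4.6669 + -9.5526, 12.7774 + -1.6844) = (-14.2196, 11.0930)
link 3: phi[3] = 140 + -45 + 95 + -135 = 55 deg
  cos(55 deg) = 0.5736, sin(55 deg) = 0.8192
  joint[4] = (-14.2196, 11.0930) + 3.7 * (0.5736, 0.8192) = (-14.2196 + 2.1222, 11.0930 + 3.0309) = (-12.0973, 14.1239)
End effector: (-12.0973, 14.1239)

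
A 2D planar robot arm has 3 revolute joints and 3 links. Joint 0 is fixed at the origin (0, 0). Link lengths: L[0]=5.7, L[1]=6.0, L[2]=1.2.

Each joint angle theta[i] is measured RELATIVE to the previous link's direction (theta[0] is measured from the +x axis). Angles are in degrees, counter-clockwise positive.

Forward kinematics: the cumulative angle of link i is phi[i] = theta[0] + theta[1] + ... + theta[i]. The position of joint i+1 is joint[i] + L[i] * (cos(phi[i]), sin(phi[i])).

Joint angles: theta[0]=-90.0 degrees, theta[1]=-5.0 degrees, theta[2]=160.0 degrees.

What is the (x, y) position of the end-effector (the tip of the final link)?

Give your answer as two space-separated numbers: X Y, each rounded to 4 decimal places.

joint[0] = (0.0000, 0.0000)  (base)
link 0: phi[0] = -90 = -90 deg
  cos(-90 deg) = 0.0000, sin(-90 deg) = -1.0000
  joint[1] = (0.0000, 0.0000) + 5.7 * (0.0000, -1.0000) = (0.0000 + 0.0000, 0.0000 + -5.7000) = (0.0000, -5.7000)
link 1: phi[1] = -90 + -5 = -95 deg
  cos(-95 deg) = -0.0872, sin(-95 deg) = -0.9962
  joint[2] = (0.0000, -5.7000) + 6 * (-0.0872, -0.9962) = (0.0000 + -0.5229, -5.7000 + -5.9772) = (-0.5229, -11.6772)
link 2: phi[2] = -90 + -5 + 160 = 65 deg
  cos(65 deg) = 0.4226, sin(65 deg) = 0.9063
  joint[3] = (-0.5229, -11.6772) + 1.2 * (0.4226, 0.9063) = (-0.5229 + 0.5071, -11.6772 + 1.0876) = (-0.0158, -10.5896)
End effector: (-0.0158, -10.5896)

Answer: -0.0158 -10.5896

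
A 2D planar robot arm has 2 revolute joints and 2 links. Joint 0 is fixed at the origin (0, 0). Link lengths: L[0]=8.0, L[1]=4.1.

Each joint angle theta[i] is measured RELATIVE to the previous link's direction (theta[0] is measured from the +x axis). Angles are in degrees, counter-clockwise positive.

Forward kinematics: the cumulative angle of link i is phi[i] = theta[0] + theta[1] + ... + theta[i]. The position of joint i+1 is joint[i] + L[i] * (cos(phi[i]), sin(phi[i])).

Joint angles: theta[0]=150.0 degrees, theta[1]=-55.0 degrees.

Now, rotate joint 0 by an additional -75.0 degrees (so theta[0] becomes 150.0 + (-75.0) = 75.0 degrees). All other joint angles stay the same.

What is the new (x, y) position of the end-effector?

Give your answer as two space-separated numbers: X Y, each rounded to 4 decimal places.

joint[0] = (0.0000, 0.0000)  (base)
link 0: phi[0] = 75 = 75 deg
  cos(75 deg) = 0.2588, sin(75 deg) = 0.9659
  joint[1] = (0.0000, 0.0000) + 8 * (0.2588, 0.9659) = (0.0000 + 2.0706, 0.0000 + 7.7274) = (2.0706, 7.7274)
link 1: phi[1] = 75 + -55 = 20 deg
  cos(20 deg) = 0.9397, sin(20 deg) = 0.3420
  joint[2] = (2.0706, 7.7274) + 4.1 * (0.9397, 0.3420) = (2.0706 + 3.8527, 7.7274 + 1.4023) = (5.9233, 9.1297)
End effector: (5.9233, 9.1297)

Answer: 5.9233 9.1297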